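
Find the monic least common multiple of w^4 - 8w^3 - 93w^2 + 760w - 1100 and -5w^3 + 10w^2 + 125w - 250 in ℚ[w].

Apply the Euclidean algorithm:
  w^4 - 8w^3 - 93w^2 + 760w - 1100 = (-(1/5)w + 6/5)(-5w^3 + 10w^2 + 125w - 250) + (-80w^2 + 560w - 800)
  -5w^3 + 10w^2 + 125w - 250 = ((1/16)w + 5/16)(-80w^2 + 560w - 800) + (0)
Last nonzero remainder: -80w^2 + 560w - 800. Dividing through by -80 gives the monic gcd w^2 - 7w + 10.
Then lcm(f, g) = f·g / gcd(f, g); expanding and making the result monic gives the answer.

w^5 - 3w^4 - 133w^3 + 295w^2 + 2700w - 5500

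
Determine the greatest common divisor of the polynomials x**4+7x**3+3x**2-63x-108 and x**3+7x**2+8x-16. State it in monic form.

By polynomial division,
  x**4+7x**3+3x**2-63x-108 = (x)(x**3+7x**2+8x-16) + (-5x**2-47x-108)
  x**3+7x**2+8x-16 = (-(1/5)x+12/25)(-5x**2-47x-108) + ((224/25)x+896/25)
  -5x**2-47x-108 = (-(125/224)x-675/224)((224/25)x+896/25) + (0)
Last nonzero remainder: (224/25)x+896/25. Dividing through by 224/25 gives the monic gcd x+4.

x+4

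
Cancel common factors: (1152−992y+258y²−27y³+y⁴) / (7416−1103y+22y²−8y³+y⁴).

(16−10y+y²)/(103+9y+y²)

Apply the Euclidean algorithm:
  y⁴−27y³+258y²−992y+1152 = (y⁴−8y³+22y²−1103y+7416) + (−19y³+236y²+111y−6264)
  y⁴−8y³+22y²−1103y+7416 = (−(1/19)y−84/361)(−19y³+236y²+111y−6264) + ((29875/361)y²−(507875/361)y+2151000/361)
  −19y³+236y²+111y−6264 = (−(6859/29875)y−31407/29875)((29875/361)y²−(507875/361)y+2151000/361) + (0)
Last nonzero remainder: (29875/361)y²−(507875/361)y+2151000/361. Dividing through by 29875/361 gives the monic gcd y²−17y+72.
Cancel y²−17y+72 from numerator and denominator to get the reduced form.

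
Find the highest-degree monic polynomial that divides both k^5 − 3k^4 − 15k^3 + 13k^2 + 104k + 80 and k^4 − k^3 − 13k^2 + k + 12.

k^2 − 3k − 4

Repeated division with remainder:
  k^5 − 3k^4 − 15k^3 + 13k^2 + 104k + 80 = (k − 2)(k^4 − k^3 − 13k^2 + k + 12) + (−4k^3 − 14k^2 + 94k + 104)
  k^4 − k^3 − 13k^2 + k + 12 = (−(1/4)k + 9/8)(−4k^3 − 14k^2 + 94k + 104) + ((105/4)k^2 − (315/4)k − 105)
  −4k^3 − 14k^2 + 94k + 104 = (−(16/105)k − 104/105)((105/4)k^2 − (315/4)k − 105) + (0)
Last nonzero remainder: (105/4)k^2 − (315/4)k − 105. Dividing through by 105/4 gives the monic gcd k^2 − 3k − 4.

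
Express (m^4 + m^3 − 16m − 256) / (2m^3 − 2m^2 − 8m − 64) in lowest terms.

By polynomial division,
  m^4 + m^3 − 16m − 256 = ((1/2)m + 1)(2m^3 − 2m^2 − 8m − 64) + (6m^2 + 24m − 192)
  2m^3 − 2m^2 − 8m − 64 = ((1/3)m − 5/3)(6m^2 + 24m − 192) + (96m − 384)
  6m^2 + 24m − 192 = ((1/16)m + 1/2)(96m − 384) + (0)
Last nonzero remainder: 96m − 384. Dividing through by 96 gives the monic gcd m − 4.
Cancel m − 4 from numerator and denominator to get the reduced form.

(m^3 + 5m^2 + 20m + 64)/(2m^2 + 6m + 16)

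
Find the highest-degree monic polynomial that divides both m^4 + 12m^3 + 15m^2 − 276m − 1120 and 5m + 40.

By polynomial division,
  m^4 + 12m^3 + 15m^2 − 276m − 1120 = ((1/5)m^3 + (4/5)m^2 − (17/5)m − 28)(5m + 40) + (0)
Last nonzero remainder: 5m + 40. Dividing through by 5 gives the monic gcd m + 8.

m + 8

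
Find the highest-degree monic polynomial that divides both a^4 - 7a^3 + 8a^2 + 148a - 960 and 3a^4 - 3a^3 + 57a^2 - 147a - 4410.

Repeated division with remainder:
  a^4 - 7a^3 + 8a^2 + 148a - 960 = (1/3)(3a^4 - 3a^3 + 57a^2 - 147a - 4410) + (-6a^3 - 11a^2 + 197a + 510)
  3a^4 - 3a^3 + 57a^2 - 147a - 4410 = (-(1/2)a + 17/12)(-6a^3 - 11a^2 + 197a + 510) + ((2053/12)a^2 - (2053/12)a - 10265/2)
  -6a^3 - 11a^2 + 197a + 510 = (-(72/2053)a - 204/2053)((2053/12)a^2 - (2053/12)a - 10265/2) + (0)
Last nonzero remainder: (2053/12)a^2 - (2053/12)a - 10265/2. Dividing through by 2053/12 gives the monic gcd a^2 - a - 30.

a^2 - a - 30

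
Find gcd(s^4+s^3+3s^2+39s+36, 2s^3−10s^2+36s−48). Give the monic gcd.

s^2−3s+12

Repeated division with remainder:
  s^4+s^3+3s^2+39s+36 = ((1/2)s+3)(2s^3−10s^2+36s−48) + (15s^2−45s+180)
  2s^3−10s^2+36s−48 = ((2/15)s−4/15)(15s^2−45s+180) + (0)
Last nonzero remainder: 15s^2−45s+180. Dividing through by 15 gives the monic gcd s^2−3s+12.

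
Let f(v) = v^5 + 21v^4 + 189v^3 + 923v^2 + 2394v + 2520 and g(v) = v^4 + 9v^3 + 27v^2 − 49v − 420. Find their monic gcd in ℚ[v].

Repeated division with remainder:
  v^5 + 21v^4 + 189v^3 + 923v^2 + 2394v + 2520 = (v + 12)(v^4 + 9v^3 + 27v^2 − 49v − 420) + (54v^3 + 648v^2 + 3402v + 7560)
  v^4 + 9v^3 + 27v^2 − 49v − 420 = ((1/54)v − 1/18)(54v^3 + 648v^2 + 3402v + 7560) + (0)
Last nonzero remainder: 54v^3 + 648v^2 + 3402v + 7560. Dividing through by 54 gives the monic gcd v^3 + 12v^2 + 63v + 140.

v^3 + 12v^2 + 63v + 140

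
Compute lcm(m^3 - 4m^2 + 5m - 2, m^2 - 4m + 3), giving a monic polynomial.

m^4 - 7m^3 + 17m^2 - 17m + 6

Repeated division with remainder:
  m^3 - 4m^2 + 5m - 2 = (m)(m^2 - 4m + 3) + (2m - 2)
  m^2 - 4m + 3 = ((1/2)m - 3/2)(2m - 2) + (0)
Last nonzero remainder: 2m - 2. Dividing through by 2 gives the monic gcd m - 1.
Then lcm(f, g) = f·g / gcd(f, g); expanding and making the result monic gives the answer.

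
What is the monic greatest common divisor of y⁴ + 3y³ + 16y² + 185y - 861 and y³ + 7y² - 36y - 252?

Apply the Euclidean algorithm:
  y⁴ + 3y³ + 16y² + 185y - 861 = (y - 4)(y³ + 7y² - 36y - 252) + (80y² + 293y - 1869)
  y³ + 7y² - 36y - 252 = ((1/80)y + 267/6400)(80y² + 293y - 1869) + (-(159111/6400)y - 1113777/6400)
  80y² + 293y - 1869 = (-(512000/159111)y + 569600/53037)(-(159111/6400)y - 1113777/6400) + (0)
Last nonzero remainder: -(159111/6400)y - 1113777/6400. Dividing through by -159111/6400 gives the monic gcd y + 7.

y + 7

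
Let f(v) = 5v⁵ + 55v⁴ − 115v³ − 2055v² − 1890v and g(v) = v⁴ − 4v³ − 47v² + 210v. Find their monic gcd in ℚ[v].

By polynomial division,
  5v⁵ + 55v⁴ − 115v³ − 2055v² − 1890v = (5v + 75)(v⁴ − 4v³ − 47v² + 210v) + (420v³ + 420v² − 17640v)
  v⁴ − 4v³ − 47v² + 210v = ((1/420)v − 1/84)(420v³ + 420v² − 17640v) + (0)
Last nonzero remainder: 420v³ + 420v² − 17640v. Dividing through by 420 gives the monic gcd v³ + v² − 42v.

v³ + v² − 42v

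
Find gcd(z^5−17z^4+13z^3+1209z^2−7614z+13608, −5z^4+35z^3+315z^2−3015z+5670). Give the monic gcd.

z^3−4z^2−75z+378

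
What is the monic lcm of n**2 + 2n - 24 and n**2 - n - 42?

n**3 - 5n**2 - 38n + 168

By polynomial division,
  n**2 + 2n - 24 = (n**2 - n - 42) + (3n + 18)
  n**2 - n - 42 = ((1/3)n - 7/3)(3n + 18) + (0)
Last nonzero remainder: 3n + 18. Dividing through by 3 gives the monic gcd n + 6.
Then lcm(f, g) = f·g / gcd(f, g); expanding and making the result monic gives the answer.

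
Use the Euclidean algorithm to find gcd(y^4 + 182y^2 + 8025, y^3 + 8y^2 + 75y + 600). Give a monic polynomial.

y^2 + 75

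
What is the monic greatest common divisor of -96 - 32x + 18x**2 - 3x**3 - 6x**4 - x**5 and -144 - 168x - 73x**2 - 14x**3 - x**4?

Repeated division with remainder:
  -x**5 - 6x**4 - 3x**3 + 18x**2 - 32x - 96 = (x - 8)(-x**4 - 14x**3 - 73x**2 - 168x - 144) + (-42x**3 - 398x**2 - 1232x - 1248)
  -x**4 - 14x**3 - 73x**2 - 168x - 144 = ((1/42)x + 95/882)(-42x**3 - 398x**2 - 1232x - 1248) + (-(352/441)x**2 - (352/63)x - 1408/147)
  -42x**3 - 398x**2 - 1232x - 1248 = ((9261/176)x + 5733/44)(-(352/441)x**2 - (352/63)x - 1408/147) + (0)
Last nonzero remainder: -(352/441)x**2 - (352/63)x - 1408/147. Dividing through by -352/441 gives the monic gcd x**2 + 7x + 12.

12 + 7x + x**2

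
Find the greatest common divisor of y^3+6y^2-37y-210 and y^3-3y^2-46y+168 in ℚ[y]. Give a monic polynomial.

y^2+y-42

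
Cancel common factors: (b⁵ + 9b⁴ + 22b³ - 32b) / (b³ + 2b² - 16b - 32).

Repeated division with remainder:
  b⁵ + 9b⁴ + 22b³ - 32b = (b² + 7b + 24)(b³ + 2b² - 16b - 32) + (96b² + 576b + 768)
  b³ + 2b² - 16b - 32 = ((1/96)b - 1/24)(96b² + 576b + 768) + (0)
Last nonzero remainder: 96b² + 576b + 768. Dividing through by 96 gives the monic gcd b² + 6b + 8.
Cancel b² + 6b + 8 from numerator and denominator to get the reduced form.

(b³ + 3b² - 4b)/(b - 4)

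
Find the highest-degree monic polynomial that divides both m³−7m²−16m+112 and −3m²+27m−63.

Repeated division with remainder:
  m³−7m²−16m+112 = (−(1/3)m−2/3)(−3m²+27m−63) + (−19m+70)
  −3m²+27m−63 = ((3/19)m−303/361)(−19m+70) + (−1533/361)
  −19m+70 = ((6859/1533)m−3610/219)(−1533/361) + (0)
The last nonzero remainder is the constant −1533/361, so the polynomials are coprime and gcd = 1.

1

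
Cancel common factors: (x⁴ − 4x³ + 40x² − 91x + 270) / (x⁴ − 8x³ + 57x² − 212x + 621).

Repeated division with remainder:
  x⁴ − 4x³ + 40x² − 91x + 270 = (x⁴ − 8x³ + 57x² − 212x + 621) + (4x³ − 17x² + 121x − 351)
  x⁴ − 8x³ + 57x² − 212x + 621 = ((1/4)x − 15/16)(4x³ − 17x² + 121x − 351) + ((173/16)x² − (173/16)x + 4671/16)
  4x³ − 17x² + 121x − 351 = ((64/173)x − 208/173)((173/16)x² − (173/16)x + 4671/16) + (0)
Last nonzero remainder: (173/16)x² − (173/16)x + 4671/16. Dividing through by 173/16 gives the monic gcd x² − x + 27.
Cancel x² − x + 27 from numerator and denominator to get the reduced form.

(x² − 3x + 10)/(x² − 7x + 23)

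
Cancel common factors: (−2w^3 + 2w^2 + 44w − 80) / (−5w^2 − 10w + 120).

Repeated division with remainder:
  −2w^3 + 2w^2 + 44w − 80 = ((2/5)w − 6/5)(−5w^2 − 10w + 120) + (−16w + 64)
  −5w^2 − 10w + 120 = ((5/16)w + 15/8)(−16w + 64) + (0)
Last nonzero remainder: −16w + 64. Dividing through by −16 gives the monic gcd w − 4.
Cancel w − 4 from numerator and denominator to get the reduced form.

(2w^2 + 6w − 20)/(5w + 30)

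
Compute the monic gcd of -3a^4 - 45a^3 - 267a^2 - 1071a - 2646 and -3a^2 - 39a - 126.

a^2 + 13a + 42

By polynomial division,
  -3a^4 - 45a^3 - 267a^2 - 1071a - 2646 = (a^2 + 2a + 21)(-3a^2 - 39a - 126) + (0)
Last nonzero remainder: -3a^2 - 39a - 126. Dividing through by -3 gives the monic gcd a^2 + 13a + 42.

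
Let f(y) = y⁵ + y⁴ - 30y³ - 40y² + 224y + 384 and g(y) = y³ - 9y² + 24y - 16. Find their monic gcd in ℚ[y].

Apply the Euclidean algorithm:
  y⁵ + y⁴ - 30y³ - 40y² + 224y + 384 = (y² + 10y + 36)(y³ - 9y² + 24y - 16) + (60y² - 480y + 960)
  y³ - 9y² + 24y - 16 = ((1/60)y - 1/60)(60y² - 480y + 960) + (0)
Last nonzero remainder: 60y² - 480y + 960. Dividing through by 60 gives the monic gcd y² - 8y + 16.

y² - 8y + 16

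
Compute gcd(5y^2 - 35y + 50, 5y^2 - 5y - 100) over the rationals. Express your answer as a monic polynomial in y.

By polynomial division,
  5y^2 - 35y + 50 = (5y^2 - 5y - 100) + (-30y + 150)
  5y^2 - 5y - 100 = (-(1/6)y - 2/3)(-30y + 150) + (0)
Last nonzero remainder: -30y + 150. Dividing through by -30 gives the monic gcd y - 5.

y - 5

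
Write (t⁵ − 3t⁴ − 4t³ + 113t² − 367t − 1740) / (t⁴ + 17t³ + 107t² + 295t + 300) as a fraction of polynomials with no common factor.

(t³ − 10t² + 54t − 145)/(t² + 10t + 25)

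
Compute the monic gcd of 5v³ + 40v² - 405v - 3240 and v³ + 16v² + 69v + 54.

v + 9

Euclidean algorithm in ℚ[v]:
  5v³ + 40v² - 405v - 3240 = (5)(v³ + 16v² + 69v + 54) + (-40v² - 750v - 3510)
  v³ + 16v² + 69v + 54 = (-(1/40)v + 11/160)(-40v² - 750v - 3510) + ((525/16)v + 4725/16)
  -40v² - 750v - 3510 = (-(128/105)v - 416/35)((525/16)v + 4725/16) + (0)
Last nonzero remainder: (525/16)v + 4725/16. Dividing through by 525/16 gives the monic gcd v + 9.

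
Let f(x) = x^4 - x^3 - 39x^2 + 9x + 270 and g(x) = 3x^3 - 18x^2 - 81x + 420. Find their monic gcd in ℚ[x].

Repeated division with remainder:
  x^4 - x^3 - 39x^2 + 9x + 270 = ((1/3)x + 5/3)(3x^3 - 18x^2 - 81x + 420) + (18x^2 + 4x - 430)
  3x^3 - 18x^2 - 81x + 420 = ((1/6)x - 28/27)(18x^2 + 4x - 430) + (-(140/27)x - 700/27)
  18x^2 + 4x - 430 = (-(243/70)x + 1161/70)(-(140/27)x - 700/27) + (0)
Last nonzero remainder: -(140/27)x - 700/27. Dividing through by -140/27 gives the monic gcd x + 5.

x + 5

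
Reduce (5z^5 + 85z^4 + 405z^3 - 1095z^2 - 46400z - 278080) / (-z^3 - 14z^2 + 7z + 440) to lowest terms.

Euclidean algorithm in ℚ[z]:
  5z^5 + 85z^4 + 405z^3 - 1095z^2 - 46400z - 278080 = (-5z^2 - 15z - 230)(-z^3 - 14z^2 + 7z + 440) + (-2010z^2 - 38190z - 176880)
  -z^3 - 14z^2 + 7z + 440 = ((1/2010)z - 1/402)(-2010z^2 - 38190z - 176880) + (0)
Last nonzero remainder: -2010z^2 - 38190z - 176880. Dividing through by -2010 gives the monic gcd z^2 + 19z + 88.
Cancel z^2 + 19z + 88 from numerator and denominator to get the reduced form.

(-5z^3 + 10z^2 - 155z + 3160)/(z - 5)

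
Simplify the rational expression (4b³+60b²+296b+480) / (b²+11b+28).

(4b²+44b+120)/(b+7)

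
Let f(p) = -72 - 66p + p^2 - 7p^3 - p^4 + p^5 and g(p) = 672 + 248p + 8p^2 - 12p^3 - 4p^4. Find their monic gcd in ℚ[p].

-12 - p + p^2

Apply the Euclidean algorithm:
  p^5 - p^4 - 7p^3 + p^2 - 66p - 72 = (-(1/4)p + 1)(-4p^4 - 12p^3 + 8p^2 + 248p + 672) + (7p^3 + 55p^2 - 146p - 744)
  -4p^4 - 12p^3 + 8p^2 + 248p + 672 = (-(4/7)p + 136/49)(7p^3 + 55p^2 - 146p - 744) + (-(11176/49)p^2 + (11176/49)p + 134112/49)
  7p^3 + 55p^2 - 146p - 744 = (-(343/11176)p - 1519/5588)(-(11176/49)p^2 + (11176/49)p + 134112/49) + (0)
Last nonzero remainder: -(11176/49)p^2 + (11176/49)p + 134112/49. Dividing through by -11176/49 gives the monic gcd p^2 - p - 12.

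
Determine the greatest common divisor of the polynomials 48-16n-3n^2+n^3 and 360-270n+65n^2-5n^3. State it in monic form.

Euclidean algorithm in ℚ[n]:
  n^3-3n^2-16n+48 = (-1/5)(-5n^3+65n^2-270n+360) + (10n^2-70n+120)
  -5n^3+65n^2-270n+360 = (-(1/2)n+3)(10n^2-70n+120) + (0)
Last nonzero remainder: 10n^2-70n+120. Dividing through by 10 gives the monic gcd n^2-7n+12.

12-7n+n^2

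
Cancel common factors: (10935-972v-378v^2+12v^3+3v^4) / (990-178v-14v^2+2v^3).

(-243+3v^2)/(-22+2v)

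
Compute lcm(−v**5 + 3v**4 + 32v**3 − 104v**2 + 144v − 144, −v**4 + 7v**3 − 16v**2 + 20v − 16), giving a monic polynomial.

Euclidean algorithm in ℚ[v]:
  −v**5 + 3v**4 + 32v**3 − 104v**2 + 144v − 144 = (v + 4)(−v**4 + 7v**3 − 16v**2 + 20v − 16) + (20v**3 − 60v**2 + 80v − 80)
  −v**4 + 7v**3 − 16v**2 + 20v − 16 = (−(1/20)v + 1/5)(20v**3 − 60v**2 + 80v − 80) + (0)
Last nonzero remainder: 20v**3 − 60v**2 + 80v − 80. Dividing through by 20 gives the monic gcd v**3 − 3v**2 + 4v − 4.
Then lcm(f, g) = f·g / gcd(f, g); expanding and making the result monic gives the answer.

v**6 − 7v**5 − 20v**4 + 232v**3 − 560v**2 + 720v − 576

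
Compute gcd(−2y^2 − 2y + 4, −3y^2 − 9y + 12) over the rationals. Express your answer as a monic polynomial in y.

By polynomial division,
  −2y^2 − 2y + 4 = (2/3)(−3y^2 − 9y + 12) + (4y − 4)
  −3y^2 − 9y + 12 = (−(3/4)y − 3)(4y − 4) + (0)
Last nonzero remainder: 4y − 4. Dividing through by 4 gives the monic gcd y − 1.

y − 1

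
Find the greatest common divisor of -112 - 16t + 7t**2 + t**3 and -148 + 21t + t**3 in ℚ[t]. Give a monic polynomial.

By polynomial division,
  t**3 + 7t**2 - 16t - 112 = (t**3 + 21t - 148) + (7t**2 - 37t + 36)
  t**3 + 21t - 148 = ((1/7)t + 37/49)(7t**2 - 37t + 36) + ((2146/49)t - 8584/49)
  7t**2 - 37t + 36 = ((343/2146)t - 441/2146)((2146/49)t - 8584/49) + (0)
Last nonzero remainder: (2146/49)t - 8584/49. Dividing through by 2146/49 gives the monic gcd t - 4.

-4 + t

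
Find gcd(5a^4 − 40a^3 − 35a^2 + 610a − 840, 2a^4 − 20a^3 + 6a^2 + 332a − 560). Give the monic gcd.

By polynomial division,
  5a^4 − 40a^3 − 35a^2 + 610a − 840 = (5/2)(2a^4 − 20a^3 + 6a^2 + 332a − 560) + (10a^3 − 50a^2 − 220a + 560)
  2a^4 − 20a^3 + 6a^2 + 332a − 560 = ((1/5)a − 1)(10a^3 − 50a^2 − 220a + 560) + (0)
Last nonzero remainder: 10a^3 − 50a^2 − 220a + 560. Dividing through by 10 gives the monic gcd a^3 − 5a^2 − 22a + 56.

a^3 − 5a^2 − 22a + 56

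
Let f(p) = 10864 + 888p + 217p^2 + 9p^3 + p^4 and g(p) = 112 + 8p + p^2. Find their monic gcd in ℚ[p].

112 + 8p + p^2

Apply the Euclidean algorithm:
  p^4 + 9p^3 + 217p^2 + 888p + 10864 = (p^2 + p + 97)(p^2 + 8p + 112) + (0)
The last nonzero remainder p^2 + 8p + 112 is already monic.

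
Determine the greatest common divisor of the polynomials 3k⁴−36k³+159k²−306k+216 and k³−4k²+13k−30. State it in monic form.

k−3

Repeated division with remainder:
  3k⁴−36k³+159k²−306k+216 = (3k−24)(k³−4k²+13k−30) + (24k²+96k−504)
  k³−4k²+13k−30 = ((1/24)k−1/3)(24k²+96k−504) + (66k−198)
  24k²+96k−504 = ((4/11)k+28/11)(66k−198) + (0)
Last nonzero remainder: 66k−198. Dividing through by 66 gives the monic gcd k−3.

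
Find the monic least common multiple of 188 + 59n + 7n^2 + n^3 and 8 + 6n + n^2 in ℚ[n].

376 + 306n + 73n^2 + 9n^3 + n^4

By polynomial division,
  n^3 + 7n^2 + 59n + 188 = (n + 1)(n^2 + 6n + 8) + (45n + 180)
  n^2 + 6n + 8 = ((1/45)n + 2/45)(45n + 180) + (0)
Last nonzero remainder: 45n + 180. Dividing through by 45 gives the monic gcd n + 4.
Then lcm(f, g) = f·g / gcd(f, g); expanding and making the result monic gives the answer.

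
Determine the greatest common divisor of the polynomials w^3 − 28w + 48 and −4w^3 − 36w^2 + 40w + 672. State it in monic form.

w^2 + 2w − 24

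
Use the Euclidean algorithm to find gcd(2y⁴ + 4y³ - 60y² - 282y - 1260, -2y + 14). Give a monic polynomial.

y - 7

Repeated division with remainder:
  2y⁴ + 4y³ - 60y² - 282y - 1260 = (-y³ - 9y² - 33y - 90)(-2y + 14) + (0)
Last nonzero remainder: -2y + 14. Dividing through by -2 gives the monic gcd y - 7.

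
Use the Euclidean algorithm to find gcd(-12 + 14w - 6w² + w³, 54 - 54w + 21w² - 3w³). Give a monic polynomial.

6 - 4w + w²

Repeated division with remainder:
  w³ - 6w² + 14w - 12 = (-1/3)(-3w³ + 21w² - 54w + 54) + (w² - 4w + 6)
  -3w³ + 21w² - 54w + 54 = (-3w + 9)(w² - 4w + 6) + (0)
The last nonzero remainder w² - 4w + 6 is already monic.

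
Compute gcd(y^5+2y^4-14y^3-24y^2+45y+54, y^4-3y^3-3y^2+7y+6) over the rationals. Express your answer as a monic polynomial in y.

y^3-4y^2+y+6

Euclidean algorithm in ℚ[y]:
  y^5+2y^4-14y^3-24y^2+45y+54 = (y+5)(y^4-3y^3-3y^2+7y+6) + (4y^3-16y^2+4y+24)
  y^4-3y^3-3y^2+7y+6 = ((1/4)y+1/4)(4y^3-16y^2+4y+24) + (0)
Last nonzero remainder: 4y^3-16y^2+4y+24. Dividing through by 4 gives the monic gcd y^3-4y^2+y+6.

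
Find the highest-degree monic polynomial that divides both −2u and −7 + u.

1

Apply the Euclidean algorithm:
  −2u = (−2)(u − 7) + (−14)
  u − 7 = (−(1/14)u + 1/2)(−14) + (0)
The last nonzero remainder is the constant −14, so the polynomials are coprime and gcd = 1.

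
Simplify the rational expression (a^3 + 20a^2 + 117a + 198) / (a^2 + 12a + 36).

(a^2 + 14a + 33)/(a + 6)

Apply the Euclidean algorithm:
  a^3 + 20a^2 + 117a + 198 = (a + 8)(a^2 + 12a + 36) + (-15a - 90)
  a^2 + 12a + 36 = (-(1/15)a - 2/5)(-15a - 90) + (0)
Last nonzero remainder: -15a - 90. Dividing through by -15 gives the monic gcd a + 6.
Cancel a + 6 from numerator and denominator to get the reduced form.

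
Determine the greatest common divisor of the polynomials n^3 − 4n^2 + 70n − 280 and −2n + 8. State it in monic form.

n − 4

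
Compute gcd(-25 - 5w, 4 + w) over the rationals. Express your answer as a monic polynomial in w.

1

Repeated division with remainder:
  -5w - 25 = (-5)(w + 4) + (-5)
  w + 4 = (-(1/5)w - 4/5)(-5) + (0)
The last nonzero remainder is the constant -5, so the polynomials are coprime and gcd = 1.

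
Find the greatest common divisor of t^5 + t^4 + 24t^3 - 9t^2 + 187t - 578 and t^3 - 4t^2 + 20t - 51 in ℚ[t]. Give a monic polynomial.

Repeated division with remainder:
  t^5 + t^4 + 24t^3 - 9t^2 + 187t - 578 = (t^2 + 5t + 24)(t^3 - 4t^2 + 20t - 51) + (38t^2 - 38t + 646)
  t^3 - 4t^2 + 20t - 51 = ((1/38)t - 3/38)(38t^2 - 38t + 646) + (0)
Last nonzero remainder: 38t^2 - 38t + 646. Dividing through by 38 gives the monic gcd t^2 - t + 17.

t^2 - t + 17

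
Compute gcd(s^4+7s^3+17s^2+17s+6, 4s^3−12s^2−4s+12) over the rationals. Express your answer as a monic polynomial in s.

s+1

By polynomial division,
  s^4+7s^3+17s^2+17s+6 = ((1/4)s+5/2)(4s^3−12s^2−4s+12) + (48s^2+24s−24)
  4s^3−12s^2−4s+12 = ((1/12)s−7/24)(48s^2+24s−24) + (5s+5)
  48s^2+24s−24 = ((48/5)s−24/5)(5s+5) + (0)
Last nonzero remainder: 5s+5. Dividing through by 5 gives the monic gcd s+1.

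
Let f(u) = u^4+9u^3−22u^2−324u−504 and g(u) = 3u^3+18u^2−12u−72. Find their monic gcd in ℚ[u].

u^2+8u+12

Apply the Euclidean algorithm:
  u^4+9u^3−22u^2−324u−504 = ((1/3)u+1)(3u^3+18u^2−12u−72) + (−36u^2−288u−432)
  3u^3+18u^2−12u−72 = (−(1/12)u+1/6)(−36u^2−288u−432) + (0)
Last nonzero remainder: −36u^2−288u−432. Dividing through by −36 gives the monic gcd u^2+8u+12.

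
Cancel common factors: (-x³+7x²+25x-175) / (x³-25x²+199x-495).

Apply the Euclidean algorithm:
  -x³+7x²+25x-175 = (-1)(x³-25x²+199x-495) + (-18x²+224x-670)
  x³-25x²+199x-495 = (-(1/18)x+113/162)(-18x²+224x-670) + ((448/81)x-2240/81)
  -18x²+224x-670 = (-(729/224)x+5427/224)((448/81)x-2240/81) + (0)
Last nonzero remainder: (448/81)x-2240/81. Dividing through by 448/81 gives the monic gcd x-5.
Cancel x-5 from numerator and denominator to get the reduced form.

(-x²+2x+35)/(x²-20x+99)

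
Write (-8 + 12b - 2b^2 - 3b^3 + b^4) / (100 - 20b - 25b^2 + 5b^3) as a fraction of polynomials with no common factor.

(2 - 3b + b^2)/(-25 + 5b)

Euclidean algorithm in ℚ[b]:
  b^4 - 3b^3 - 2b^2 + 12b - 8 = ((1/5)b + 2/5)(5b^3 - 25b^2 - 20b + 100) + (12b^2 - 48)
  5b^3 - 25b^2 - 20b + 100 = ((5/12)b - 25/12)(12b^2 - 48) + (0)
Last nonzero remainder: 12b^2 - 48. Dividing through by 12 gives the monic gcd b^2 - 4.
Cancel b^2 - 4 from numerator and denominator to get the reduced form.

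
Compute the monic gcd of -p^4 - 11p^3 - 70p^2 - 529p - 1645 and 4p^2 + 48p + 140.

Apply the Euclidean algorithm:
  -p^4 - 11p^3 - 70p^2 - 529p - 1645 = (-(1/4)p^2 + (1/4)p - 47/4)(4p^2 + 48p + 140) + (0)
Last nonzero remainder: 4p^2 + 48p + 140. Dividing through by 4 gives the monic gcd p^2 + 12p + 35.

p^2 + 12p + 35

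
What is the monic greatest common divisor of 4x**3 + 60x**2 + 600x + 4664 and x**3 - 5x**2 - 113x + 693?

Euclidean algorithm in ℚ[x]:
  4x**3 + 60x**2 + 600x + 4664 = (4)(x**3 - 5x**2 - 113x + 693) + (80x**2 + 1052x + 1892)
  x**3 - 5x**2 - 113x + 693 = ((1/80)x - 363/1600)(80x**2 + 1052x + 1892) + ((40809/400)x + 448899/400)
  80x**2 + 1052x + 1892 = ((32000/40809)x + 68800/40809)((40809/400)x + 448899/400) + (0)
Last nonzero remainder: (40809/400)x + 448899/400. Dividing through by 40809/400 gives the monic gcd x + 11.

x + 11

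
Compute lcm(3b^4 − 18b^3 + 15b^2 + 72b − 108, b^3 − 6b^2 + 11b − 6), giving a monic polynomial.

b^5 − 7b^4 + 11b^3 + 19b^2 − 60b + 36

Repeated division with remainder:
  3b^4 − 18b^3 + 15b^2 + 72b − 108 = (3b)(b^3 − 6b^2 + 11b − 6) + (−18b^2 + 90b − 108)
  b^3 − 6b^2 + 11b − 6 = (−(1/18)b + 1/18)(−18b^2 + 90b − 108) + (0)
Last nonzero remainder: −18b^2 + 90b − 108. Dividing through by −18 gives the monic gcd b^2 − 5b + 6.
Then lcm(f, g) = f·g / gcd(f, g); expanding and making the result monic gives the answer.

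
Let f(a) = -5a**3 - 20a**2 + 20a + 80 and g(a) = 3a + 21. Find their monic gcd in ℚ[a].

Repeated division with remainder:
  -5a**3 - 20a**2 + 20a + 80 = (-(5/3)a**2 + 5a - 85/3)(3a + 21) + (675)
  3a + 21 = ((1/225)a + 7/225)(675) + (0)
The last nonzero remainder is the constant 675, so the polynomials are coprime and gcd = 1.

1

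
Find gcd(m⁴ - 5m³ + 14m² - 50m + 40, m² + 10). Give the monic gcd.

Euclidean algorithm in ℚ[m]:
  m⁴ - 5m³ + 14m² - 50m + 40 = (m² - 5m + 4)(m² + 10) + (0)
The last nonzero remainder m² + 10 is already monic.

m² + 10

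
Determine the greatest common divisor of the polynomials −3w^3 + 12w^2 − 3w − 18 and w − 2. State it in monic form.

By polynomial division,
  −3w^3 + 12w^2 − 3w − 18 = (−3w^2 + 6w + 9)(w − 2) + (0)
The last nonzero remainder w − 2 is already monic.

w − 2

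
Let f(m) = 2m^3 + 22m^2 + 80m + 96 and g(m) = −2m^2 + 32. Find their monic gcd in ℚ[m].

Repeated division with remainder:
  2m^3 + 22m^2 + 80m + 96 = (−m − 11)(−2m^2 + 32) + (112m + 448)
  −2m^2 + 32 = (−(1/56)m + 1/14)(112m + 448) + (0)
Last nonzero remainder: 112m + 448. Dividing through by 112 gives the monic gcd m + 4.

m + 4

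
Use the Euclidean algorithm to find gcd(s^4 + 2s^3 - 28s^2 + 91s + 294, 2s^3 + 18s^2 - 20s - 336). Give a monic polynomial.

Euclidean algorithm in ℚ[s]:
  s^4 + 2s^3 - 28s^2 + 91s + 294 = ((1/2)s - 7/2)(2s^3 + 18s^2 - 20s - 336) + (45s^2 + 189s - 882)
  2s^3 + 18s^2 - 20s - 336 = ((2/45)s + 16/75)(45s^2 + 189s - 882) + (-(528/25)s - 3696/25)
  45s^2 + 189s - 882 = (-(375/176)s + 525/88)(-(528/25)s - 3696/25) + (0)
Last nonzero remainder: -(528/25)s - 3696/25. Dividing through by -528/25 gives the monic gcd s + 7.

s + 7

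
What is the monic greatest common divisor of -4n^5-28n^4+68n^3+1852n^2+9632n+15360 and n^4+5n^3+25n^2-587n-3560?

Euclidean algorithm in ℚ[n]:
  -4n^5-28n^4+68n^3+1852n^2+9632n+15360 = (-4n-8)(n^4+5n^3+25n^2-587n-3560) + (208n^3-296n^2-9304n-13120)
  n^4+5n^3+25n^2-587n-3560 = ((1/208)n+167/5408)(208n^3-296n^2-9304n-13120) + ((53317/676)n^2-(159951/676)n-533170/169)
  208n^3-296n^2-9304n-13120 = ((140608/53317)n+221728/53317)((53317/676)n^2-(159951/676)n-533170/169) + (0)
Last nonzero remainder: (53317/676)n^2-(159951/676)n-533170/169. Dividing through by 53317/676 gives the monic gcd n^2-3n-40.

n^2-3n-40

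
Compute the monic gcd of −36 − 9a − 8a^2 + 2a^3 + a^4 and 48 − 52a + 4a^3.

−12 + a + a^2

Apply the Euclidean algorithm:
  a^4 + 2a^3 − 8a^2 − 9a − 36 = ((1/4)a + 1/2)(4a^3 − 52a + 48) + (5a^2 + 5a − 60)
  4a^3 − 52a + 48 = ((4/5)a − 4/5)(5a^2 + 5a − 60) + (0)
Last nonzero remainder: 5a^2 + 5a − 60. Dividing through by 5 gives the monic gcd a^2 + a − 12.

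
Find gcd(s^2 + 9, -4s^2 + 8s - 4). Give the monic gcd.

Repeated division with remainder:
  s^2 + 9 = (-1/4)(-4s^2 + 8s - 4) + (2s + 8)
  -4s^2 + 8s - 4 = (-2s + 12)(2s + 8) + (-100)
  2s + 8 = (-(1/50)s - 2/25)(-100) + (0)
The last nonzero remainder is the constant -100, so the polynomials are coprime and gcd = 1.

1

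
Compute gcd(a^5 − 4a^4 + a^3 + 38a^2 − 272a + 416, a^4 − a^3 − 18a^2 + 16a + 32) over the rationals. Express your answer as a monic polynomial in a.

a^3 − 2a^2 − 16a + 32

By polynomial division,
  a^5 − 4a^4 + a^3 + 38a^2 − 272a + 416 = (a − 3)(a^4 − a^3 − 18a^2 + 16a + 32) + (16a^3 − 32a^2 − 256a + 512)
  a^4 − a^3 − 18a^2 + 16a + 32 = ((1/16)a + 1/16)(16a^3 − 32a^2 − 256a + 512) + (0)
Last nonzero remainder: 16a^3 − 32a^2 − 256a + 512. Dividing through by 16 gives the monic gcd a^3 − 2a^2 − 16a + 32.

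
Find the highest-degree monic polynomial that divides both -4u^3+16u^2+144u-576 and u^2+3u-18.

Euclidean algorithm in ℚ[u]:
  -4u^3+16u^2+144u-576 = (-4u+28)(u^2+3u-18) + (-12u-72)
  u^2+3u-18 = (-(1/12)u+1/4)(-12u-72) + (0)
Last nonzero remainder: -12u-72. Dividing through by -12 gives the monic gcd u+6.

u+6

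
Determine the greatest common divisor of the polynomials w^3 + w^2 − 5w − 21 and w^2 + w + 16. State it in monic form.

Repeated division with remainder:
  w^3 + w^2 − 5w − 21 = (w)(w^2 + w + 16) + (−21w − 21)
  w^2 + w + 16 = (−(1/21)w)(−21w − 21) + (16)
  −21w − 21 = (−(21/16)w − 21/16)(16) + (0)
The last nonzero remainder is the constant 16, so the polynomials are coprime and gcd = 1.

1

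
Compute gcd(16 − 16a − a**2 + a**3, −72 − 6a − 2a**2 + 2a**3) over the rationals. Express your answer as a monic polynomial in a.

−4 + a

Repeated division with remainder:
  a**3 − a**2 − 16a + 16 = (1/2)(2a**3 − 2a**2 − 6a − 72) + (−13a + 52)
  2a**3 − 2a**2 − 6a − 72 = (−(2/13)a**2 − (6/13)a − 18/13)(−13a + 52) + (0)
Last nonzero remainder: −13a + 52. Dividing through by −13 gives the monic gcd a − 4.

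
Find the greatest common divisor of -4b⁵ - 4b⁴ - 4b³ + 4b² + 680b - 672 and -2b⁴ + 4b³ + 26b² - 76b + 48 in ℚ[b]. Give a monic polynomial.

By polynomial division,
  -4b⁵ - 4b⁴ - 4b³ + 4b² + 680b - 672 = (2b + 6)(-2b⁴ + 4b³ + 26b² - 76b + 48) + (-80b³ + 1040b - 960)
  -2b⁴ + 4b³ + 26b² - 76b + 48 = ((1/40)b - 1/20)(-80b³ + 1040b - 960) + (0)
Last nonzero remainder: -80b³ + 1040b - 960. Dividing through by -80 gives the monic gcd b³ - 13b + 12.

b³ - 13b + 12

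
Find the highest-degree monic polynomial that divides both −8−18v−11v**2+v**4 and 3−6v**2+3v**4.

1+2v+v**2

Euclidean algorithm in ℚ[v]:
  v**4−11v**2−18v−8 = (1/3)(3v**4−6v**2+3) + (−9v**2−18v−9)
  3v**4−6v**2+3 = (−(1/3)v**2+(2/3)v−1/3)(−9v**2−18v−9) + (0)
Last nonzero remainder: −9v**2−18v−9. Dividing through by −9 gives the monic gcd v**2+2v+1.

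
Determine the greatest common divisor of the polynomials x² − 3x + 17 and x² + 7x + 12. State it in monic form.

1

By polynomial division,
  x² − 3x + 17 = (x² + 7x + 12) + (−10x + 5)
  x² + 7x + 12 = (−(1/10)x − 3/4)(−10x + 5) + (63/4)
  −10x + 5 = (−(40/63)x + 20/63)(63/4) + (0)
The last nonzero remainder is the constant 63/4, so the polynomials are coprime and gcd = 1.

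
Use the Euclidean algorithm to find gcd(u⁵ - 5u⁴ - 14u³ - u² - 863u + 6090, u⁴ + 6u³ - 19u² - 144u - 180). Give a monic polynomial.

Euclidean algorithm in ℚ[u]:
  u⁵ - 5u⁴ - 14u³ - u² - 863u + 6090 = (u - 11)(u⁴ + 6u³ - 19u² - 144u - 180) + (71u³ - 66u² - 2267u + 4110)
  u⁴ + 6u³ - 19u² - 144u - 180 = ((1/71)u + 492/5041)(71u³ - 66u² - 2267u + 4110) + ((97650/5041)u² + (97650/5041)u - 2929500/5041)
  71u³ - 66u² - 2267u + 4110 = ((357911/97650)u - 690617/97650)((97650/5041)u² + (97650/5041)u - 2929500/5041) + (0)
Last nonzero remainder: (97650/5041)u² + (97650/5041)u - 2929500/5041. Dividing through by 97650/5041 gives the monic gcd u² + u - 30.

u² + u - 30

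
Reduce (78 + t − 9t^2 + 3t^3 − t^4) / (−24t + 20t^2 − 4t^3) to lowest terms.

By polynomial division,
  −t^4 + 3t^3 − 9t^2 + t + 78 = ((1/4)t + 1/2)(−4t^3 + 20t^2 − 24t) + (−13t^2 + 13t + 78)
  −4t^3 + 20t^2 − 24t = ((4/13)t − 16/13)(−13t^2 + 13t + 78) + (−32t + 96)
  −13t^2 + 13t + 78 = ((13/32)t + 13/16)(−32t + 96) + (0)
Last nonzero remainder: −32t + 96. Dividing through by −32 gives the monic gcd t − 3.
Cancel t − 3 from numerator and denominator to get the reduced form.

(26 + 9t + t^3)/(−8t + 4t^2)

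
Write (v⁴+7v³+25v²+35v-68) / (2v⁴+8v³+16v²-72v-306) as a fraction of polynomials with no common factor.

(v²+3v-4)/(2v²-18)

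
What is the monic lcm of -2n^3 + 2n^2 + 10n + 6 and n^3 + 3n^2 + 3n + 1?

n^4 - 6n^2 - 8n - 3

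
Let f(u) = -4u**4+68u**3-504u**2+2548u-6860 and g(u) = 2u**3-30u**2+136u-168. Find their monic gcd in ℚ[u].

Apply the Euclidean algorithm:
  -4u**4+68u**3-504u**2+2548u-6860 = (-2u+4)(2u**3-30u**2+136u-168) + (-112u**2+1668u-6188)
  2u**3-30u**2+136u-168 = (-(1/56)u+3/1568)(-112u**2+1668u-6188) + ((8745/392)u-8745/56)
  -112u**2+1668u-6188 = (-(43904/8745)u+346528/8745)((8745/392)u-8745/56) + (0)
Last nonzero remainder: (8745/392)u-8745/56. Dividing through by 8745/392 gives the monic gcd u-7.

u-7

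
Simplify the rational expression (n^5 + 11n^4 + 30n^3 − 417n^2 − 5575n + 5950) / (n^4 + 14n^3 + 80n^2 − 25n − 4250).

(n^2 − 8n + 7)/(n − 5)

Apply the Euclidean algorithm:
  n^5 + 11n^4 + 30n^3 − 417n^2 − 5575n + 5950 = (n − 3)(n^4 + 14n^3 + 80n^2 − 25n − 4250) + (−8n^3 − 152n^2 − 1400n − 6800)
  n^4 + 14n^3 + 80n^2 − 25n − 4250 = (−(1/8)n + 5/8)(−8n^3 − 152n^2 − 1400n − 6800) + (0)
Last nonzero remainder: −8n^3 − 152n^2 − 1400n − 6800. Dividing through by −8 gives the monic gcd n^3 + 19n^2 + 175n + 850.
Cancel n^3 + 19n^2 + 175n + 850 from numerator and denominator to get the reduced form.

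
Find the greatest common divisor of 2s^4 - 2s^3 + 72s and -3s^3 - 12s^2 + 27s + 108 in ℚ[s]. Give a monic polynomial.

Repeated division with remainder:
  2s^4 - 2s^3 + 72s = (-(2/3)s + 10/3)(-3s^3 - 12s^2 + 27s + 108) + (58s^2 + 54s - 360)
  -3s^3 - 12s^2 + 27s + 108 = (-(3/58)s - 267/1682)(58s^2 + 54s - 360) + ((14256/841)s + 42768/841)
  58s^2 + 54s - 360 = ((24389/7128)s - 4205/594)((14256/841)s + 42768/841) + (0)
Last nonzero remainder: (14256/841)s + 42768/841. Dividing through by 14256/841 gives the monic gcd s + 3.

s + 3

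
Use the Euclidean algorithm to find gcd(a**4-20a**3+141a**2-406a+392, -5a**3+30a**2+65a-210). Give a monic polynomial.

a**2-9a+14

Euclidean algorithm in ℚ[a]:
  a**4-20a**3+141a**2-406a+392 = (-(1/5)a+14/5)(-5a**3+30a**2+65a-210) + (70a**2-630a+980)
  -5a**3+30a**2+65a-210 = (-(1/14)a-3/14)(70a**2-630a+980) + (0)
Last nonzero remainder: 70a**2-630a+980. Dividing through by 70 gives the monic gcd a**2-9a+14.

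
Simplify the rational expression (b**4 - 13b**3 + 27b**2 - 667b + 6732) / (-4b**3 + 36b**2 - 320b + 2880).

(-b**3 + 4b**2 + 9b + 748)/(4b**2 + 320)

Repeated division with remainder:
  b**4 - 13b**3 + 27b**2 - 667b + 6732 = (-(1/4)b + 1)(-4b**3 + 36b**2 - 320b + 2880) + (-89b**2 + 373b + 3852)
  -4b**3 + 36b**2 - 320b + 2880 = ((4/89)b - 1712/7921)(-89b**2 + 373b + 3852) + (-(3267456/7921)b + 29407104/7921)
  -89b**2 + 373b + 3852 = ((704969/3267456)b + 847547/816864)(-(3267456/7921)b + 29407104/7921) + (0)
Last nonzero remainder: -(3267456/7921)b + 29407104/7921. Dividing through by -3267456/7921 gives the monic gcd b - 9.
Cancel b - 9 from numerator and denominator to get the reduced form.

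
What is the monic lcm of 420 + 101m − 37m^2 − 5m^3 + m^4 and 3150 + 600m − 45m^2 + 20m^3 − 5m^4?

Euclidean algorithm in ℚ[m]:
  m^4 − 5m^3 − 37m^2 + 101m + 420 = (−1/5)(−5m^4 + 20m^3 − 45m^2 + 600m + 3150) + (−m^3 − 46m^2 + 221m + 1050)
  −5m^4 + 20m^3 − 45m^2 + 600m + 3150 = (5m − 250)(−m^3 − 46m^2 + 221m + 1050) + (−12650m^2 + 50600m + 265650)
  −m^3 − 46m^2 + 221m + 1050 = ((1/12650)m + 1/253)(−12650m^2 + 50600m + 265650) + (0)
Last nonzero remainder: −12650m^2 + 50600m + 265650. Dividing through by −12650 gives the monic gcd m^2 − 4m − 21.
Then lcm(f, g) = f·g / gcd(f, g); expanding and making the result monic gives the answer.

12600 + 3030m − 690m^2 − 49m^3 − 7m^4 − 5m^5 + m^6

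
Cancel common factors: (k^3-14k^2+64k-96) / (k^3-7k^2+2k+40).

Apply the Euclidean algorithm:
  k^3-14k^2+64k-96 = (k^3-7k^2+2k+40) + (-7k^2+62k-136)
  k^3-7k^2+2k+40 = (-(1/7)k-13/49)(-7k^2+62k-136) + (-(48/49)k+192/49)
  -7k^2+62k-136 = ((343/48)k-833/24)(-(48/49)k+192/49) + (0)
Last nonzero remainder: -(48/49)k+192/49. Dividing through by -48/49 gives the monic gcd k-4.
Cancel k-4 from numerator and denominator to get the reduced form.

(k^2-10k+24)/(k^2-3k-10)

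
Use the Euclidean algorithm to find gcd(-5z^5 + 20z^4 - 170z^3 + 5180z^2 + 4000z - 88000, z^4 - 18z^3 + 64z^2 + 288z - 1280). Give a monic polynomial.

z^3 - 10z^2 - 16z + 160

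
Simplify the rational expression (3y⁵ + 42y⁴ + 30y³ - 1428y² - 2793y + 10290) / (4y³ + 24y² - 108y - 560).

Apply the Euclidean algorithm:
  3y⁵ + 42y⁴ + 30y³ - 1428y² - 2793y + 10290 = ((3/4)y² + 6y - 33/4)(4y³ + 24y² - 108y - 560) + (-162y² - 324y + 5670)
  4y³ + 24y² - 108y - 560 = (-(2/81)y - 8/81)(-162y² - 324y + 5670) + (0)
Last nonzero remainder: -162y² - 324y + 5670. Dividing through by -162 gives the monic gcd y² + 2y - 35.
Cancel y² + 2y - 35 from numerator and denominator to get the reduced form.

(3y³ + 36y² + 63y - 294)/(4y + 16)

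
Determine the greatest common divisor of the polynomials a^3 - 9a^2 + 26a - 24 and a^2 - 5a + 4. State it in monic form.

a - 4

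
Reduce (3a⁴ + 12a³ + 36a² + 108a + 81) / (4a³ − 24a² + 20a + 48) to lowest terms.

(3a³ + 9a² + 27a + 81)/(4a² − 28a + 48)

Euclidean algorithm in ℚ[a]:
  3a⁴ + 12a³ + 36a² + 108a + 81 = ((3/4)a + 15/2)(4a³ − 24a² + 20a + 48) + (201a² − 78a − 279)
  4a³ − 24a² + 20a + 48 = ((4/201)a − 1504/13467)(201a² − 78a − 279) + ((75600/4489)a + 75600/4489)
  201a² − 78a − 279 = ((300763/25200)a − 139159/8400)((75600/4489)a + 75600/4489) + (0)
Last nonzero remainder: (75600/4489)a + 75600/4489. Dividing through by 75600/4489 gives the monic gcd a + 1.
Cancel a + 1 from numerator and denominator to get the reduced form.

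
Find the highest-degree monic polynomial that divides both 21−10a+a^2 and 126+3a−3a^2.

−7+a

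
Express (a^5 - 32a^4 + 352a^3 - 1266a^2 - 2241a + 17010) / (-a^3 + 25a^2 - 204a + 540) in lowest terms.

By polynomial division,
  a^5 - 32a^4 + 352a^3 - 1266a^2 - 2241a + 17010 = (-a^2 + 7a + 27)(-a^3 + 25a^2 - 204a + 540) + (27a^2 - 513a + 2430)
  -a^3 + 25a^2 - 204a + 540 = (-(1/27)a + 2/9)(27a^2 - 513a + 2430) + (0)
Last nonzero remainder: 27a^2 - 513a + 2430. Dividing through by 27 gives the monic gcd a^2 - 19a + 90.
Cancel a^2 - 19a + 90 from numerator and denominator to get the reduced form.

(-a^3 + 13a^2 - 15a - 189)/(a - 6)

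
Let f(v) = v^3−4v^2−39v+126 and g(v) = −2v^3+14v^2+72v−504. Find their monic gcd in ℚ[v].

Euclidean algorithm in ℚ[v]:
  v^3−4v^2−39v+126 = (−1/2)(−2v^3+14v^2+72v−504) + (3v^2−3v−126)
  −2v^3+14v^2+72v−504 = (−(2/3)v+4)(3v^2−3v−126) + (0)
Last nonzero remainder: 3v^2−3v−126. Dividing through by 3 gives the monic gcd v^2−v−42.

v^2−v−42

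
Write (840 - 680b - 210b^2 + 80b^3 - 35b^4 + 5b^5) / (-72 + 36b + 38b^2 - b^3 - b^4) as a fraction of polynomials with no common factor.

Euclidean algorithm in ℚ[b]:
  5b^5 - 35b^4 + 80b^3 - 210b^2 - 680b + 840 = (-5b + 40)(-b^4 - b^3 + 38b^2 + 36b - 72) + (310b^3 - 1550b^2 - 2480b + 3720)
  -b^4 - b^3 + 38b^2 + 36b - 72 = (-(1/310)b - 3/155)(310b^3 - 1550b^2 - 2480b + 3720) + (0)
Last nonzero remainder: 310b^3 - 1550b^2 - 2480b + 3720. Dividing through by 310 gives the monic gcd b^3 - 5b^2 - 8b + 12.
Cancel b^3 - 5b^2 - 8b + 12 from numerator and denominator to get the reduced form.

(-70 + 10b - 5b^2)/(6 + b)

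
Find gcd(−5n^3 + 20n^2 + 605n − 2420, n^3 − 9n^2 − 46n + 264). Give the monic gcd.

n^2 − 15n + 44

Apply the Euclidean algorithm:
  −5n^3 + 20n^2 + 605n − 2420 = (−5)(n^3 − 9n^2 − 46n + 264) + (−25n^2 + 375n − 1100)
  n^3 − 9n^2 − 46n + 264 = (−(1/25)n − 6/25)(−25n^2 + 375n − 1100) + (0)
Last nonzero remainder: −25n^2 + 375n − 1100. Dividing through by −25 gives the monic gcd n^2 − 15n + 44.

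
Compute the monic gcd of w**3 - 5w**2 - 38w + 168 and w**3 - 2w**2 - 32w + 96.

w**2 + 2w - 24

Apply the Euclidean algorithm:
  w**3 - 5w**2 - 38w + 168 = (w**3 - 2w**2 - 32w + 96) + (-3w**2 - 6w + 72)
  w**3 - 2w**2 - 32w + 96 = (-(1/3)w + 4/3)(-3w**2 - 6w + 72) + (0)
Last nonzero remainder: -3w**2 - 6w + 72. Dividing through by -3 gives the monic gcd w**2 + 2w - 24.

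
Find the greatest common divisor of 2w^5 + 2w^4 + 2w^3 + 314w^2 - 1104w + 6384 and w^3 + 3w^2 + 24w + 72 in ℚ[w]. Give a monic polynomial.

w^2 + 24

Apply the Euclidean algorithm:
  2w^5 + 2w^4 + 2w^3 + 314w^2 - 1104w + 6384 = (2w^2 - 4w - 34)(w^3 + 3w^2 + 24w + 72) + (368w^2 + 8832)
  w^3 + 3w^2 + 24w + 72 = ((1/368)w + 3/368)(368w^2 + 8832) + (0)
Last nonzero remainder: 368w^2 + 8832. Dividing through by 368 gives the monic gcd w^2 + 24.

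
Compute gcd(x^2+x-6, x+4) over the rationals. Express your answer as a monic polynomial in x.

By polynomial division,
  x^2+x-6 = (x-3)(x+4) + (6)
  x+4 = ((1/6)x+2/3)(6) + (0)
The last nonzero remainder is the constant 6, so the polynomials are coprime and gcd = 1.

1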